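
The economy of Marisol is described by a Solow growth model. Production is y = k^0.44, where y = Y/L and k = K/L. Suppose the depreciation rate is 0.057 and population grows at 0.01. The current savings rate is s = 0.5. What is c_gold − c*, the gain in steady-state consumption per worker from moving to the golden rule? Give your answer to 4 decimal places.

Capital per worker breaks even when investment replaces (n + δ)·k; here n + δ = 0.067.
Current steady state (s = 0.5): k* = (0.5/0.067)^(1/0.56) ≈ 36.2027, y* = 36.2027^0.44 ≈ 4.8512, c* = (1−0.5)·4.8512 ≈ 2.4256.
Maximizing c = f(k) − (n+δ)·k gives f'(k) = n+δ, i.e. 0.44·k^(0.44−1) = 0.067, so k_gold = (0.44/0.067)^(1/0.56) ≈ 28.8140.
y_gold = 28.8140^0.44 ≈ 4.3876, c_gold = y_gold − 0.067·k_gold ≈ 2.4570.
Gain: Δc = 2.4570 − 2.4256 ≈ 0.0315.

Δc ≈ 0.0315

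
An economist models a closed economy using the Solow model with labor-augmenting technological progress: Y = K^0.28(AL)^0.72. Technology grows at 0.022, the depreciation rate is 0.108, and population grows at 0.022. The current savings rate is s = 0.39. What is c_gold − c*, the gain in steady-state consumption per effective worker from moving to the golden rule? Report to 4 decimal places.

Capital per effective worker breaks even when investment replaces (n + g + δ)·k; here n + g + δ = 0.152.
Current steady state (s = 0.39): k* = (0.39/0.152)^(1/0.72) ≈ 3.7014, y* = 3.7014^0.28 ≈ 1.4426, c* = (1−0.39)·1.4426 ≈ 0.8800.
At the golden rule the marginal product of capital equals n+g+δ: 0.28·k^(0.28−1) = 0.152. Solving, k_gold = (0.28/0.152)^(1/0.72) ≈ 2.3361.
y_gold = 2.3361^0.28 ≈ 1.2682, c_gold = y_gold − 0.152·k_gold ≈ 0.9131.
Gain: Δc = 0.9131 − 0.8800 ≈ 0.0331.

Δc ≈ 0.0331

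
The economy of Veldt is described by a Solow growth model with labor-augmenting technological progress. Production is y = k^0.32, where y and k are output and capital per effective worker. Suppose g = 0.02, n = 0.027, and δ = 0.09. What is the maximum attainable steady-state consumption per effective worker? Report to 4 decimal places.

c_gold ≈ 1.0136

The effective depreciation rate is n + g + δ = 0.027 + 0.02 + 0.09 = 0.137.
Golden rule sets MPK = n+g+δ: 0.32·k^(0.32−1) = 0.137, so k_gold = (0.32/0.137)^(1/0.68) ≈ 3.4818.
y_gold = 3.4818^0.32 ≈ 1.4907.
c_gold = y_gold − (n+g+δ)·k_gold = 1.4907 − 0.137·3.4818 ≈ 1.0136.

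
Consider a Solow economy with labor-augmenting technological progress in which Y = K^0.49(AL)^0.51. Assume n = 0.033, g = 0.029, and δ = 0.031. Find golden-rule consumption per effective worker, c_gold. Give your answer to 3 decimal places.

n + g + δ = 0.033 + 0.029 + 0.031 = 0.093.
Maximizing c = f(k) − (n+g+δ)·k gives f'(k) = n+g+δ, i.e. 0.49·k^(0.49−1) = 0.093, so k_gold = (0.49/0.093)^(1/0.51) ≈ 26.0090.
y_gold = 26.0090^0.49 ≈ 4.9364.
c_gold = y_gold − (n+g+δ)·k_gold = 4.9364 − 0.093·26.0090 ≈ 2.5176.

c_gold ≈ 2.518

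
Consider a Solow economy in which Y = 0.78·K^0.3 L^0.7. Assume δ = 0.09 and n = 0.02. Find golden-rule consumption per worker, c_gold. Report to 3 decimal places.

The effective depreciation rate is n + δ = 0.02 + 0.09 = 0.11.
At the golden rule the marginal product of capital equals n+δ: 0.3·0.78·k^(0.3−1) = 0.11. Solving, k_gold = (0.3·0.78/0.11)^(1/0.7) ≈ 2.9398.
y_gold = 0.78·2.9398^0.3 ≈ 1.0779.
c_gold = y_gold − (n+δ)·k_gold = 1.0779 − 0.11·2.9398 ≈ 0.7546.

c_gold ≈ 0.755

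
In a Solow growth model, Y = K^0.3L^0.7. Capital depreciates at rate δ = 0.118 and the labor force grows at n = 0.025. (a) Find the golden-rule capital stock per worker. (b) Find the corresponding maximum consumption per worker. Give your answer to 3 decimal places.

The effective depreciation rate is n + δ = 0.025 + 0.118 = 0.143.
At the golden rule the marginal product of capital equals n+δ: 0.3·k^(0.3−1) = 0.143. Solving, k_gold = (0.3/0.143)^(1/0.7) ≈ 2.8820.
y_gold = 2.8820^0.3 ≈ 1.3738; c_gold = y_gold − 0.143·k_gold ≈ 0.9616.

(a) k_gold ≈ 2.882; (b) c_gold ≈ 0.962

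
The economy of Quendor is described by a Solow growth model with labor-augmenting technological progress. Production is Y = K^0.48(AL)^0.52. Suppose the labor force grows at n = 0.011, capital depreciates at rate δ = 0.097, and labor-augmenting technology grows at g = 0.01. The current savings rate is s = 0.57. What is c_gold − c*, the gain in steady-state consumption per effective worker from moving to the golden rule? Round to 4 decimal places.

Δc ≈ 0.0587

Capital per effective worker breaks even when investment replaces (n + g + δ)·k; here n + g + δ = 0.118.
Current steady state (s = 0.57): k* = (0.57/0.118)^(1/0.52) ≈ 20.6714, y* = 20.6714^0.48 ≈ 4.2794, c* = (1−0.57)·4.2794 ≈ 1.8401.
Golden rule sets MPK = n+g+δ: 0.48·k^(0.48−1) = 0.118, so k_gold = (0.48/0.118)^(1/0.52) ≈ 14.8540.
y_gold = 14.8540^0.48 ≈ 3.6516, c_gold = y_gold − 0.118·k_gold ≈ 1.8988.
Gain: Δc = 1.8988 − 1.8401 ≈ 0.0587.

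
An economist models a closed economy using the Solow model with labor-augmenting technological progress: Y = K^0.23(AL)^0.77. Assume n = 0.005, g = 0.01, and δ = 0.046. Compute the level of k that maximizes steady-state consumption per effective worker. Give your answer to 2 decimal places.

Capital per effective worker breaks even when investment replaces (n + g + δ)·k; here n + g + δ = 0.061.
Golden rule sets MPK = n+g+δ: 0.23·k^(0.23−1) = 0.061, so k_gold = (0.23/0.061)^(1/0.77) ≈ 5.6049.

k_gold ≈ 5.60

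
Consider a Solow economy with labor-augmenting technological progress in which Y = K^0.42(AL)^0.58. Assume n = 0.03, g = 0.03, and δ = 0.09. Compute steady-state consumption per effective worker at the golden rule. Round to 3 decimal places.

c_gold ≈ 1.222

The effective depreciation rate is n + g + δ = 0.03 + 0.03 + 0.09 = 0.15.
Golden rule sets MPK = n+g+δ: 0.42·k^(0.42−1) = 0.15, so k_gold = (0.42/0.15)^(1/0.58) ≈ 5.9015.
y_gold = 5.9015^0.42 ≈ 2.1077.
c_gold = y_gold − (n+g+δ)·k_gold = 2.1077 − 0.15·5.9015 ≈ 1.2225.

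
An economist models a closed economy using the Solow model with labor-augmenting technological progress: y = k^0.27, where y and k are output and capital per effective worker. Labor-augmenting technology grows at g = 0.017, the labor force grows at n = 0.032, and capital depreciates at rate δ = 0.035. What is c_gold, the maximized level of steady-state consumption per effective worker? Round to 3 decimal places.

Break-even investment rate: n + g + δ = 0.032 + 0.017 + 0.035 = 0.084.
Setting f'(k) = n+g+δ gives 0.27·k^(0.27−1) = 0.084, hence k_gold = (0.27/0.084)^(1/0.73) ≈ 4.9504.
y_gold = 4.9504^0.27 ≈ 1.5401.
c_gold = y_gold − (n+g+δ)·k_gold = 1.5401 − 0.084·4.9504 ≈ 1.1243.

c_gold ≈ 1.124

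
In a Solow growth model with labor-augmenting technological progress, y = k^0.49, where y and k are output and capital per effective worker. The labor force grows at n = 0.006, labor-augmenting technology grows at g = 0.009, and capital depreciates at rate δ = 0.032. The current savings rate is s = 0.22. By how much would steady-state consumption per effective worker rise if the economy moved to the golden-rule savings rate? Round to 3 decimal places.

Break-even investment rate: n + g + δ = 0.006 + 0.009 + 0.032 = 0.047.
Current steady state (s = 0.22): k* = (0.22/0.047)^(1/0.51) ≈ 20.6235, y* = 20.6235^0.49 ≈ 4.4059, c* = (1−0.22)·4.4059 ≈ 3.4366.
Maximizing c = f(k) − (n+g+δ)·k gives f'(k) = n+g+δ, i.e. 0.49·k^(0.49−1) = 0.047, so k_gold = (0.49/0.047)^(1/0.51) ≈ 99.1450.
y_gold = 99.1450^0.49 ≈ 9.5098, c_gold = y_gold − 0.047·k_gold ≈ 4.8500.
Gain: Δc = 4.8500 − 3.4366 ≈ 1.4134.

Δc ≈ 1.413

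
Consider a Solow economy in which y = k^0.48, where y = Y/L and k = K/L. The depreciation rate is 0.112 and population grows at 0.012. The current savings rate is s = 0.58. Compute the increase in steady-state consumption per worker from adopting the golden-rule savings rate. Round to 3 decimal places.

Δc ≈ 0.069

n + δ = 0.012 + 0.112 = 0.124.
Current steady state (s = 0.58): k* = (0.58/0.124)^(1/0.52) ≈ 19.4300, y* = 19.4300^0.48 ≈ 4.1540, c* = (1−0.58)·4.1540 ≈ 1.7447.
Maximizing c = f(k) − (n+δ)·k gives f'(k) = n+δ, i.e. 0.48·k^(0.48−1) = 0.124, so k_gold = (0.48/0.124)^(1/0.52) ≈ 13.5027.
y_gold = 13.5027^0.48 ≈ 3.4882, c_gold = y_gold − 0.124·k_gold ≈ 1.8139.
Gain: Δc = 1.8139 − 1.7447 ≈ 0.0692.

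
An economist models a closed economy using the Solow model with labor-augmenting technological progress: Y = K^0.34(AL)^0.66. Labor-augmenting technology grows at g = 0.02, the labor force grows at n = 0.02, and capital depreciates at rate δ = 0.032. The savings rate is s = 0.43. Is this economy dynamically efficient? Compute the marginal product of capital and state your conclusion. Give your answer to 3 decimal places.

dynamically inefficient; MPK ≈ 0.057

The effective depreciation rate is n + g + δ = 0.02 + 0.02 + 0.032 = 0.072.
Steady-state k*: s·k^0.34 = 0.072·k gives k* = (0.43/0.072)^(1/0.66) ≈ 14.9956.
MPK = 0.34·14.9956^(-0.66) ≈ 0.0569.
MPK < n+g+δ = 0.072, so the economy is dynamically inefficient (over-saving).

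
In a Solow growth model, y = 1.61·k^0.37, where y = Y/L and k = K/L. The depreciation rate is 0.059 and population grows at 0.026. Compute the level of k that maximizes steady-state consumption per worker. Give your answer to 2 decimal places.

k_gold ≈ 21.99

Break-even investment rate: n + δ = 0.026 + 0.059 = 0.085.
Setting f'(k) = n+δ gives 0.37·1.61·k^(0.37−1) = 0.085, hence k_gold = (0.37·1.61/0.085)^(1/0.63) ≈ 21.9905.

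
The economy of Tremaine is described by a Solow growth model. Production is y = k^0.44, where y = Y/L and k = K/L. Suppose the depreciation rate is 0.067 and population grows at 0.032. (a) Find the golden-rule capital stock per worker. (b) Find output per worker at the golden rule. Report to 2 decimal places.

n + δ = 0.032 + 0.067 = 0.099.
Golden rule sets MPK = n+δ: 0.44·k^(0.44−1) = 0.099, so k_gold = (0.44/0.099)^(1/0.56) ≈ 14.3488.
y_gold = 14.3488^0.44 ≈ 3.2285.

(a) k_gold ≈ 14.35; (b) y_gold ≈ 3.23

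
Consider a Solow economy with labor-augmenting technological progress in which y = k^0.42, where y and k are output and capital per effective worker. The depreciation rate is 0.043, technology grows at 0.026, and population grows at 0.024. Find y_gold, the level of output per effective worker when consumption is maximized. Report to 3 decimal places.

y_gold ≈ 2.979

Capital per effective worker breaks even when investment replaces (n + g + δ)·k; here n + g + δ = 0.093.
Maximizing c = f(k) − (n+g+δ)·k gives f'(k) = n+g+δ, i.e. 0.42·k^(0.42−1) = 0.093, so k_gold = (0.42/0.093)^(1/0.58) ≈ 13.4557.
Output: y_gold = k_gold^0.42 = 13.4557^0.42 ≈ 2.9795.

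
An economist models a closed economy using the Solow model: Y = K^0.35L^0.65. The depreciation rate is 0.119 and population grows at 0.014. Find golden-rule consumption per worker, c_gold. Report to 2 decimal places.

c_gold ≈ 1.09

n + δ = 0.014 + 0.119 = 0.133.
Maximizing c = f(k) − (n+δ)·k gives f'(k) = n+δ, i.e. 0.35·k^(0.35−1) = 0.133, so k_gold = (0.35/0.133)^(1/0.65) ≈ 4.4308.
y_gold = 4.4308^0.35 ≈ 1.6837.
c_gold = y_gold − (n+δ)·k_gold = 1.6837 − 0.133·4.4308 ≈ 1.0944.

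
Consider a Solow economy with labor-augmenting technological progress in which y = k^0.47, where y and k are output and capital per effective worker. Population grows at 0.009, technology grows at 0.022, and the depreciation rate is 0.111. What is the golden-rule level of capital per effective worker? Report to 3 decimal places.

Break-even investment rate: n + g + δ = 0.009 + 0.022 + 0.111 = 0.142.
Golden rule sets MPK = n+g+δ: 0.47·k^(0.47−1) = 0.142, so k_gold = (0.47/0.142)^(1/0.53) ≈ 9.5669.

k_gold ≈ 9.567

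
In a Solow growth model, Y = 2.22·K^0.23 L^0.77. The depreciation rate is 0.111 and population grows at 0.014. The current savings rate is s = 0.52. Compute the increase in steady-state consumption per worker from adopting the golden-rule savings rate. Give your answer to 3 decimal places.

Δc ≈ 0.533

Capital per worker breaks even when investment replaces (n + δ)·k; here n + δ = 0.125.
Current steady state (s = 0.52): k* = (0.52·2.22/0.125)^(1/0.77) ≈ 17.9402, y* = 2.22·17.9402^0.23 ≈ 4.3125, c* = (1−0.52)·4.3125 ≈ 2.0700.
Setting f'(k) = n+δ gives 0.23·2.22·k^(0.23−1) = 0.125, hence k_gold = (0.23·2.22/0.125)^(1/0.77) ≈ 6.2191.
y_gold = 2.22·6.2191^0.23 ≈ 3.3800, c_gold = y_gold − 0.125·k_gold ≈ 2.6026.
Gain: Δc = 2.6026 − 2.0700 ≈ 0.5325.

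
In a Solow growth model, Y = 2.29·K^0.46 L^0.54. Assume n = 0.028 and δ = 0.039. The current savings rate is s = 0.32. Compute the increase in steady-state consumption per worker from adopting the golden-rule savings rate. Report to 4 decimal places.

The effective depreciation rate is n + δ = 0.028 + 0.039 = 0.067.
Current steady state (s = 0.32): k* = (0.32·2.29/0.067)^(1/0.54) ≈ 83.9283, y* = 2.29·83.9283^0.46 ≈ 17.5725, c* = (1−0.32)·17.5725 ≈ 11.9493.
Maximizing c = f(k) − (n+δ)·k gives f'(k) = n+δ, i.e. 0.46·2.29·k^(0.46−1) = 0.067, so k_gold = (0.46·2.29/0.067)^(1/0.54) ≈ 164.3520.
y_gold = 2.29·164.3520^0.46 ≈ 23.9382, c_gold = y_gold − 0.067·k_gold ≈ 12.9266.
Gain: Δc = 12.9266 − 11.9493 ≈ 0.9773.

Δc ≈ 0.9773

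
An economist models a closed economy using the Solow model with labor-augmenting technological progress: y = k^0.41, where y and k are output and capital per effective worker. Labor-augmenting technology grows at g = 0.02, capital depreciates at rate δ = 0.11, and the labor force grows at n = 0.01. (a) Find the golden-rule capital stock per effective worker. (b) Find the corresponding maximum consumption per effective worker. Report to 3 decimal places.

Break-even investment rate: n + g + δ = 0.01 + 0.02 + 0.11 = 0.14.
Maximizing c = f(k) − (n+g+δ)·k gives f'(k) = n+g+δ, i.e. 0.41·k^(0.41−1) = 0.14, so k_gold = (0.41/0.14)^(1/0.59) ≈ 6.1793.
y_gold = 6.1793^0.41 ≈ 2.1100; c_gold = y_gold − 0.14·k_gold ≈ 1.2449.

(a) k_gold ≈ 6.179; (b) c_gold ≈ 1.245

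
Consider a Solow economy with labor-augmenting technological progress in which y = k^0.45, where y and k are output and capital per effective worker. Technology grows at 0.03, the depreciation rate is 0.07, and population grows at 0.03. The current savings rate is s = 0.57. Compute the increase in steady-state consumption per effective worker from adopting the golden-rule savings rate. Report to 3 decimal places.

n + g + δ = 0.03 + 0.03 + 0.07 = 0.13.
Current steady state (s = 0.57): k* = (0.57/0.13)^(1/0.55) ≈ 14.6943, y* = 14.6943^0.45 ≈ 3.3513, c* = (1−0.57)·3.3513 ≈ 1.4411.
At the golden rule the marginal product of capital equals n+g+δ: 0.45·k^(0.45−1) = 0.13. Solving, k_gold = (0.45/0.13)^(1/0.55) ≈ 9.5607.
y_gold = 9.5607^0.45 ≈ 2.7620, c_gold = y_gold − 0.13·k_gold ≈ 1.5191.
Gain: Δc = 1.5191 − 1.4411 ≈ 0.0780.

Δc ≈ 0.078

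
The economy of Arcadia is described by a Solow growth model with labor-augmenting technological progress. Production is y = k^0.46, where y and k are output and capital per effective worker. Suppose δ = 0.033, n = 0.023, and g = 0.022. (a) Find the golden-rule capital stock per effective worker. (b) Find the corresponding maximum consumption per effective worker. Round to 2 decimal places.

(a) k_gold ≈ 26.74; (b) c_gold ≈ 2.45

n + g + δ = 0.023 + 0.022 + 0.033 = 0.078.
Maximizing c = f(k) − (n+g+δ)·k gives f'(k) = n+g+δ, i.e. 0.46·k^(0.46−1) = 0.078, so k_gold = (0.46/0.078)^(1/0.54) ≈ 26.7396.
y_gold = 26.7396^0.46 ≈ 4.5341; c_gold = y_gold − 0.078·k_gold ≈ 2.4484.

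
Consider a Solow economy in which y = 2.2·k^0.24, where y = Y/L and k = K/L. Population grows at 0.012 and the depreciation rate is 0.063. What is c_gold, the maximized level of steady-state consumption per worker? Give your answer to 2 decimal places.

Break-even investment rate: n + δ = 0.012 + 0.063 = 0.075.
Maximizing c = f(k) − (n+δ)·k gives f'(k) = n+δ, i.e. 0.24·2.2·k^(0.24−1) = 0.075, so k_gold = (0.24·2.2/0.075)^(1/0.76) ≈ 13.0385.
y_gold = 2.2·13.0385^0.24 ≈ 4.0745.
c_gold = y_gold − (n+δ)·k_gold = 4.0745 − 0.075·13.0385 ≈ 3.0966.

c_gold ≈ 3.10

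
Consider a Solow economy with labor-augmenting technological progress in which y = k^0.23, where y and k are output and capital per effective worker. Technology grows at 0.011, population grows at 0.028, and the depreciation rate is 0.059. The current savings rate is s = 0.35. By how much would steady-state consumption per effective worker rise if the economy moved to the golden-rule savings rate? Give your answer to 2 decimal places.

n + g + δ = 0.028 + 0.011 + 0.059 = 0.098.
Current steady state (s = 0.35): k* = (0.35/0.098)^(1/0.77) ≈ 5.2237, y* = 5.2237^0.23 ≈ 1.4626, c* = (1−0.35)·1.4626 ≈ 0.9507.
At the golden rule the marginal product of capital equals n+g+δ: 0.23·k^(0.23−1) = 0.098. Solving, k_gold = (0.23/0.098)^(1/0.77) ≈ 3.0281.
y_gold = 3.0281^0.23 ≈ 1.2902, c_gold = y_gold − 0.098·k_gold ≈ 0.9935.
Gain: Δc = 0.9935 − 0.9507 ≈ 0.0428.

Δc ≈ 0.04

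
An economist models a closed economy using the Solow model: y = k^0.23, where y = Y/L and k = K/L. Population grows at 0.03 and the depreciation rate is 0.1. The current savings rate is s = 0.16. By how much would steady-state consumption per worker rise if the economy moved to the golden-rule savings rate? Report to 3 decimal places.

The effective depreciation rate is n + δ = 0.03 + 0.1 = 0.13.
Current steady state (s = 0.16): k* = (0.16/0.13)^(1/0.77) ≈ 1.3095, y* = 1.3095^0.23 ≈ 1.0640, c* = (1−0.16)·1.0640 ≈ 0.8937.
Maximizing c = f(k) − (n+δ)·k gives f'(k) = n+δ, i.e. 0.23·k^(0.23−1) = 0.13, so k_gold = (0.23/0.13)^(1/0.77) ≈ 2.0980.
y_gold = 2.0980^0.23 ≈ 1.1858, c_gold = y_gold − 0.13·k_gold ≈ 0.9131.
Gain: Δc = 0.9131 − 0.8937 ≈ 0.0193.

Δc ≈ 0.019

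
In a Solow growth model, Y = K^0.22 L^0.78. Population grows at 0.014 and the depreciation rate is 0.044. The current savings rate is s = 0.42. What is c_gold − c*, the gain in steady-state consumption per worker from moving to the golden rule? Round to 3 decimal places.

n + δ = 0.014 + 0.044 = 0.058.
Current steady state (s = 0.42): k* = (0.42/0.058)^(1/0.78) ≈ 12.6571, y* = 12.6571^0.22 ≈ 1.7479, c* = (1−0.42)·1.7479 ≈ 1.0138.
At the golden rule the marginal product of capital equals n+δ: 0.22·k^(0.22−1) = 0.058. Solving, k_gold = (0.22/0.058)^(1/0.78) ≈ 5.5246.
y_gold = 5.5246^0.22 ≈ 1.4565, c_gold = y_gold − 0.058·k_gold ≈ 1.1361.
Gain: Δc = 1.1361 − 1.0138 ≈ 0.1223.

Δc ≈ 0.122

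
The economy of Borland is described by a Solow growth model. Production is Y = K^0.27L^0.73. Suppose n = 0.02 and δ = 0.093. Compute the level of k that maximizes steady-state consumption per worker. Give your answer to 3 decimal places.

The effective depreciation rate is n + δ = 0.02 + 0.093 = 0.113.
At the golden rule the marginal product of capital equals n+δ: 0.27·k^(0.27−1) = 0.113. Solving, k_gold = (0.27/0.113)^(1/0.73) ≈ 3.2976.

k_gold ≈ 3.298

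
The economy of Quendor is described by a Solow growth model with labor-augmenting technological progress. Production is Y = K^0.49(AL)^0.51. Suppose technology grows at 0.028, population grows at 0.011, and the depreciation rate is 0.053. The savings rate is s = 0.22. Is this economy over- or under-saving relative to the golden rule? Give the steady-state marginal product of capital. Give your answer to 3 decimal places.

Capital per effective worker breaks even when investment replaces (n + g + δ)·k; here n + g + δ = 0.092.
Steady-state k*: s·k^0.49 = 0.092·k gives k* = (0.22/0.092)^(1/0.51) ≈ 5.5261.
MPK = 0.49·5.5261^(-0.51) ≈ 0.2049.
MPK > n+g+δ = 0.092, so the economy is dynamically efficient (under-saving).

under-saving; MPK ≈ 0.205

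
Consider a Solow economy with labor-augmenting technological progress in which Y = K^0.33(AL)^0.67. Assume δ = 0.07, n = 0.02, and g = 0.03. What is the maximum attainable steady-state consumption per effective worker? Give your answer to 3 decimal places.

Capital per effective worker breaks even when investment replaces (n + g + δ)·k; here n + g + δ = 0.12.
At the golden rule the marginal product of capital equals n+g+δ: 0.33·k^(0.33−1) = 0.12. Solving, k_gold = (0.33/0.12)^(1/0.67) ≈ 4.5261.
y_gold = 4.5261^0.33 ≈ 1.6458.
c_gold = y_gold − (n+g+δ)·k_gold = 1.6458 − 0.12·4.5261 ≈ 1.1027.

c_gold ≈ 1.103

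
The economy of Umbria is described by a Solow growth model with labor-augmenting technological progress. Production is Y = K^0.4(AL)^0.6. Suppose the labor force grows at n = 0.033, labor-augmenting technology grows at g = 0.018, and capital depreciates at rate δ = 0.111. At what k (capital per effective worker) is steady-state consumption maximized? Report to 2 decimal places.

k_gold ≈ 4.51

Break-even investment rate: n + g + δ = 0.033 + 0.018 + 0.111 = 0.162.
At the golden rule the marginal product of capital equals n+g+δ: 0.4·k^(0.4−1) = 0.162. Solving, k_gold = (0.4/0.162)^(1/0.6) ≈ 4.5107.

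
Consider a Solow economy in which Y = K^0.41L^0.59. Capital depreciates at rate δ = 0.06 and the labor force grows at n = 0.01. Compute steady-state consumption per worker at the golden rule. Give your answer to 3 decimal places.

c_gold ≈ 2.015

n + δ = 0.01 + 0.06 = 0.07.
Maximizing c = f(k) − (n+δ)·k gives f'(k) = n+δ, i.e. 0.41·k^(0.41−1) = 0.07, so k_gold = (0.41/0.07)^(1/0.59) ≈ 20.0061.
y_gold = 20.0061^0.41 ≈ 3.4157.
c_gold = y_gold − (n+δ)·k_gold = 3.4157 − 0.07·20.0061 ≈ 2.0152.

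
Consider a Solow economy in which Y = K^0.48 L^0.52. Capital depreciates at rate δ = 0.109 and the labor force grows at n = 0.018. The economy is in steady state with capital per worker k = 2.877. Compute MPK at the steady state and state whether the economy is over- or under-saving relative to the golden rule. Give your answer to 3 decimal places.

under-saving; MPK ≈ 0.277

n + δ = 0.018 + 0.109 = 0.127.
MPK = 0.48·k^(0.48−1) = 0.48·2.877^(-0.52) ≈ 0.2771.
MPK > 0.127, so the economy is dynamically efficient (under-saving).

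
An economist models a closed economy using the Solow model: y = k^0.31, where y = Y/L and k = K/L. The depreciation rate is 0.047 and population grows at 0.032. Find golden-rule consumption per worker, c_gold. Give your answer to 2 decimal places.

n + δ = 0.032 + 0.047 = 0.079.
Golden rule sets MPK = n+δ: 0.31·k^(0.31−1) = 0.079, so k_gold = (0.31/0.079)^(1/0.69) ≈ 7.2525.
y_gold = 7.2525^0.31 ≈ 1.8482.
c_gold = y_gold − (n+δ)·k_gold = 1.8482 − 0.079·7.2525 ≈ 1.2753.

c_gold ≈ 1.28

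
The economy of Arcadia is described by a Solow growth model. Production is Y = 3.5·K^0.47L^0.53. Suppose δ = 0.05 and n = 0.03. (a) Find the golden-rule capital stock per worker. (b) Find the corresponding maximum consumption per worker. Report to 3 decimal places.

(a) k_gold ≈ 300.263; (b) c_gold ≈ 27.088

Break-even investment rate: n + δ = 0.03 + 0.05 = 0.08.
At the golden rule the marginal product of capital equals n+δ: 0.47·3.5·k^(0.47−1) = 0.08. Solving, k_gold = (0.47·3.5/0.08)^(1/0.53) ≈ 300.2629.
y_gold = 3.5·300.2629^0.47 ≈ 51.1086; c_gold = y_gold − 0.08·k_gold ≈ 27.0875.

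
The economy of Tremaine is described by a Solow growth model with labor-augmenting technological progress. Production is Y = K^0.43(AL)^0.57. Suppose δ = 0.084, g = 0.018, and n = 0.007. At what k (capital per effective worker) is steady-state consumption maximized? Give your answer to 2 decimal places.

k_gold ≈ 11.11

Capital per effective worker breaks even when investment replaces (n + g + δ)·k; here n + g + δ = 0.109.
Setting f'(k) = n+g+δ gives 0.43·k^(0.43−1) = 0.109, hence k_gold = (0.43/0.109)^(1/0.57) ≈ 11.1093.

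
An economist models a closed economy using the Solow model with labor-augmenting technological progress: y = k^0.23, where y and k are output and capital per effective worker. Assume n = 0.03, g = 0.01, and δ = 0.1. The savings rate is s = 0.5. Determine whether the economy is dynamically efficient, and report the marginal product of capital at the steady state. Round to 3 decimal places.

dynamically inefficient; MPK ≈ 0.064

Capital per effective worker breaks even when investment replaces (n + g + δ)·k; here n + g + δ = 0.14.
Steady-state k*: s·k^0.23 = 0.14·k gives k* = (0.5/0.14)^(1/0.77) ≈ 5.2237.
MPK = 0.23·5.2237^(-0.77) ≈ 0.0644.
MPK < n+g+δ = 0.14, so the economy is dynamically inefficient (over-saving).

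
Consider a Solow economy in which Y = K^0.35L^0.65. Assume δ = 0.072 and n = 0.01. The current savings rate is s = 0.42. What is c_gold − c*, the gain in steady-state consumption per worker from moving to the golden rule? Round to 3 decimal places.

Δc ≈ 0.022

Break-even investment rate: n + δ = 0.01 + 0.072 = 0.082.
Current steady state (s = 0.42): k* = (0.42/0.082)^(1/0.65) ≈ 12.3435, y* = 12.3435^0.35 ≈ 2.4099, c* = (1−0.42)·2.4099 ≈ 1.3978.
Golden rule sets MPK = n+δ: 0.35·k^(0.35−1) = 0.082, so k_gold = (0.35/0.082)^(1/0.65) ≈ 9.3244.
y_gold = 9.3244^0.35 ≈ 2.1846, c_gold = y_gold − 0.082·k_gold ≈ 1.4200.
Gain: Δc = 1.4200 − 1.3978 ≈ 0.0222.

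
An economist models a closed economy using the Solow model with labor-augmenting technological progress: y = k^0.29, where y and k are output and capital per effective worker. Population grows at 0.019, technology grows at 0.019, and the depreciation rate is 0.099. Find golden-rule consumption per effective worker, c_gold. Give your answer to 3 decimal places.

Capital per effective worker breaks even when investment replaces (n + g + δ)·k; here n + g + δ = 0.137.
At the golden rule the marginal product of capital equals n+g+δ: 0.29·k^(0.29−1) = 0.137. Solving, k_gold = (0.29/0.137)^(1/0.71) ≈ 2.8754.
y_gold = 2.8754^0.29 ≈ 1.3584.
c_gold = y_gold − (n+g+δ)·k_gold = 1.3584 − 0.137·2.8754 ≈ 0.9645.

c_gold ≈ 0.964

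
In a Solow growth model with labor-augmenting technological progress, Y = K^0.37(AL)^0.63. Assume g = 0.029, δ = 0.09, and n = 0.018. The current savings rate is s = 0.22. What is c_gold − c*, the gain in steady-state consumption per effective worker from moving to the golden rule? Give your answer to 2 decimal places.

Δc ≈ 0.10

Capital per effective worker breaks even when investment replaces (n + g + δ)·k; here n + g + δ = 0.137.
Current steady state (s = 0.22): k* = (0.22/0.137)^(1/0.63) ≈ 2.1209, y* = 2.1209^0.37 ≈ 1.3207, c* = (1−0.22)·1.3207 ≈ 1.0302.
At the golden rule the marginal product of capital equals n+g+δ: 0.37·k^(0.37−1) = 0.137. Solving, k_gold = (0.37/0.137)^(1/0.63) ≈ 4.8405.
y_gold = 4.8405^0.37 ≈ 1.7923, c_gold = y_gold − 0.137·k_gold ≈ 1.1291.
Gain: Δc = 1.1291 − 1.0302 ≈ 0.0990.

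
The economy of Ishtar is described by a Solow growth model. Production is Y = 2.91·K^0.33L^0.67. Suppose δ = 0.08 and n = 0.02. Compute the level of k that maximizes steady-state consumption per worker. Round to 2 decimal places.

k_gold ≈ 29.26

n + δ = 0.02 + 0.08 = 0.1.
At the golden rule the marginal product of capital equals n+δ: 0.33·2.91·k^(0.33−1) = 0.1. Solving, k_gold = (0.33·2.91/0.1)^(1/0.67) ≈ 29.2603.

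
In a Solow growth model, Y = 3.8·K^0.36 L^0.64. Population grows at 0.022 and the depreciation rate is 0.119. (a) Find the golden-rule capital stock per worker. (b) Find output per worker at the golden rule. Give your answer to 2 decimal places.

(a) k_gold ≈ 34.83; (b) y_gold ≈ 13.64

Break-even investment rate: n + δ = 0.022 + 0.119 = 0.141.
Setting f'(k) = n+δ gives 0.36·3.8·k^(0.36−1) = 0.141, hence k_gold = (0.36·3.8/0.141)^(1/0.64) ≈ 34.8321.
y_gold = 3.8·34.8321^0.36 ≈ 13.6426.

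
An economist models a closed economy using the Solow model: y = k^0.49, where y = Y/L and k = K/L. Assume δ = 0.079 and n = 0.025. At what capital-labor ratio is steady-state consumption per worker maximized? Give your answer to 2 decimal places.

k_gold ≈ 20.89

n + δ = 0.025 + 0.079 = 0.104.
Maximizing c = f(k) − (n+δ)·k gives f'(k) = n+δ, i.e. 0.49·k^(0.49−1) = 0.104, so k_gold = (0.49/0.104)^(1/0.51) ≈ 20.8894.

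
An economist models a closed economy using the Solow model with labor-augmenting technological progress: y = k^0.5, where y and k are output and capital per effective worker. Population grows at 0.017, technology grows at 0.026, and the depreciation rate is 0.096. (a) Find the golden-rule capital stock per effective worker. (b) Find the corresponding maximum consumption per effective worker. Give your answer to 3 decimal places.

(a) k_gold ≈ 12.939; (b) c_gold ≈ 1.799

Break-even investment rate: n + g + δ = 0.017 + 0.026 + 0.096 = 0.139.
Maximizing c = f(k) − (n+g+δ)·k gives f'(k) = n+g+δ, i.e. 0.5·k^(0.5−1) = 0.139, so k_gold = (0.5/0.139)^(1/0.5) ≈ 12.9393.
y_gold = 12.9393^0.5 ≈ 3.5971; c_gold = y_gold − 0.139·k_gold ≈ 1.7986.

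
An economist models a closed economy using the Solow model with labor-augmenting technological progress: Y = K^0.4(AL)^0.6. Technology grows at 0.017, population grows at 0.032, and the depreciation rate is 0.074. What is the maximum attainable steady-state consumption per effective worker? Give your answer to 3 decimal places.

c_gold ≈ 1.317

n + g + δ = 0.032 + 0.017 + 0.074 = 0.123.
Golden rule sets MPK = n+g+δ: 0.4·k^(0.4−1) = 0.123, so k_gold = (0.4/0.123)^(1/0.6) ≈ 7.1382.
y_gold = 7.1382^0.4 ≈ 2.1950.
c_gold = y_gold − (n+g+δ)·k_gold = 2.1950 − 0.123·7.1382 ≈ 1.3170.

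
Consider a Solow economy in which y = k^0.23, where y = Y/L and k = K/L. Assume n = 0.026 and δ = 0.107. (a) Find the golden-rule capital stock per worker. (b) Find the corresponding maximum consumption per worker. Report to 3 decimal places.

(a) k_gold ≈ 2.037; (b) c_gold ≈ 0.907

The effective depreciation rate is n + δ = 0.026 + 0.107 = 0.133.
Setting f'(k) = n+δ gives 0.23·k^(0.23−1) = 0.133, hence k_gold = (0.23/0.133)^(1/0.77) ≈ 2.0367.
y_gold = 2.0367^0.23 ≈ 1.1778; c_gold = y_gold − 0.133·k_gold ≈ 0.9069.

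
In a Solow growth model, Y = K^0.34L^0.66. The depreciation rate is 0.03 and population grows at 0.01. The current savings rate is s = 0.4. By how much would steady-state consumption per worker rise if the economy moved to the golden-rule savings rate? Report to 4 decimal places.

Capital per worker breaks even when investment replaces (n + δ)·k; here n + δ = 0.04.
Current steady state (s = 0.4): k* = (0.4/0.04)^(1/0.66) ≈ 32.7455, y* = 32.7455^0.34 ≈ 3.2745, c* = (1−0.4)·3.2745 ≈ 1.9647.
Maximizing c = f(k) − (n+δ)·k gives f'(k) = n+δ, i.e. 0.34·k^(0.34−1) = 0.04, so k_gold = (0.34/0.04)^(1/0.66) ≈ 25.5983.
y_gold = 25.5983^0.34 ≈ 3.0116, c_gold = y_gold − 0.04·k_gold ≈ 1.9876.
Gain: Δc = 1.9876 − 1.9647 ≈ 0.0229.

Δc ≈ 0.0229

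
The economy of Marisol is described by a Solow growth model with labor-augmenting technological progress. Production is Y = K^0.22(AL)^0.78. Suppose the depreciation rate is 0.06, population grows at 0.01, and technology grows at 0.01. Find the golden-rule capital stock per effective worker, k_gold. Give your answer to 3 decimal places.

n + g + δ = 0.01 + 0.01 + 0.06 = 0.08.
Golden rule sets MPK = n+g+δ: 0.22·k^(0.22−1) = 0.08, so k_gold = (0.22/0.08)^(1/0.78) ≈ 3.6580.

k_gold ≈ 3.658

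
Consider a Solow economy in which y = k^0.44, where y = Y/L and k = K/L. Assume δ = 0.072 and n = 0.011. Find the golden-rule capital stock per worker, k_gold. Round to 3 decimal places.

k_gold ≈ 19.657

n + δ = 0.011 + 0.072 = 0.083.
Setting f'(k) = n+δ gives 0.44·k^(0.44−1) = 0.083, hence k_gold = (0.44/0.083)^(1/0.56) ≈ 19.6574.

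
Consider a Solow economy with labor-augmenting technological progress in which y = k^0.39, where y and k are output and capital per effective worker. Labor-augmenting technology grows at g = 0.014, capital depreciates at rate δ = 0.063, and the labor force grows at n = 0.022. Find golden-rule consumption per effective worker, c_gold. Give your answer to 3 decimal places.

c_gold ≈ 1.466

n + g + δ = 0.022 + 0.014 + 0.063 = 0.099.
At the golden rule the marginal product of capital equals n+g+δ: 0.39·k^(0.39−1) = 0.099. Solving, k_gold = (0.39/0.099)^(1/0.61) ≈ 9.4649.
y_gold = 9.4649^0.39 ≈ 2.4026.
c_gold = y_gold − (n+g+δ)·k_gold = 2.4026 − 0.099·9.4649 ≈ 1.4656.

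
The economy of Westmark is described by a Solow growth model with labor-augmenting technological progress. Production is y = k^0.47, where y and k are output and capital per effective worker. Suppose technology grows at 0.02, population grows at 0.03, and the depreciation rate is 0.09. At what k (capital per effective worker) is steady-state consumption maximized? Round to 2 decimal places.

k_gold ≈ 9.83

n + g + δ = 0.03 + 0.02 + 0.09 = 0.14.
Golden rule sets MPK = n+g+δ: 0.47·k^(0.47−1) = 0.14, so k_gold = (0.47/0.14)^(1/0.53) ≈ 9.8264.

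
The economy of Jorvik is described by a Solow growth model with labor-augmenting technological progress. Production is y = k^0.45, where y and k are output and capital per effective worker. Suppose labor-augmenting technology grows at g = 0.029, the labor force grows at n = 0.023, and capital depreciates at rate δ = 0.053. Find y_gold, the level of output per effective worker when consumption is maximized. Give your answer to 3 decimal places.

The effective depreciation rate is n + g + δ = 0.023 + 0.029 + 0.053 = 0.105.
At the golden rule the marginal product of capital equals n+g+δ: 0.45·k^(0.45−1) = 0.105. Solving, k_gold = (0.45/0.105)^(1/0.55) ≈ 14.0972.
Output: y_gold = k_gold^0.45 = 14.0972^0.45 ≈ 3.2893.

y_gold ≈ 3.289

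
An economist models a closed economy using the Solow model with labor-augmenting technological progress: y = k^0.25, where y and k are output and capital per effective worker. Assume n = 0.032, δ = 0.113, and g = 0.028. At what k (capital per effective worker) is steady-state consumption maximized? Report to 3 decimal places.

k_gold ≈ 1.634

Capital per effective worker breaks even when investment replaces (n + g + δ)·k; here n + g + δ = 0.173.
Maximizing c = f(k) − (n+g+δ)·k gives f'(k) = n+g+δ, i.e. 0.25·k^(0.25−1) = 0.173, so k_gold = (0.25/0.173)^(1/0.75) ≈ 1.6338.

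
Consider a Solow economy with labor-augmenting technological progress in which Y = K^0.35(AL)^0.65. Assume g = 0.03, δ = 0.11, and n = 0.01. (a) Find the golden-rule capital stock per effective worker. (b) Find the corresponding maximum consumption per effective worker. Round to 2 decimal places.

(a) k_gold ≈ 3.68; (b) c_gold ≈ 1.03

n + g + δ = 0.01 + 0.03 + 0.11 = 0.15.
Maximizing c = f(k) − (n+g+δ)·k gives f'(k) = n+g+δ, i.e. 0.35·k^(0.35−1) = 0.15, so k_gold = (0.35/0.15)^(1/0.65) ≈ 3.6823.
y_gold = 3.6823^0.35 ≈ 1.5781; c_gold = y_gold − 0.15·k_gold ≈ 1.0258.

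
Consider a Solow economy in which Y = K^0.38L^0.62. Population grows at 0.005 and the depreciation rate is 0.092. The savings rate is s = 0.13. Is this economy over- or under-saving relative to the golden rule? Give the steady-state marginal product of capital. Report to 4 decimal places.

Capital per worker breaks even when investment replaces (n + δ)·k; here n + δ = 0.097.
Steady-state k*: s·k^0.38 = 0.097·k gives k* = (0.13/0.097)^(1/0.62) ≈ 1.6037.
MPK = 0.38·1.6037^(-0.62) ≈ 0.2835.
MPK > n+δ = 0.097, so the economy is dynamically efficient (under-saving).

under-saving; MPK ≈ 0.2835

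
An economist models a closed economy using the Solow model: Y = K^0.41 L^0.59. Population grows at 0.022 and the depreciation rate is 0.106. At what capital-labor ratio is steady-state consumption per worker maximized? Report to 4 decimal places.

k_gold ≈ 7.1929

The effective depreciation rate is n + δ = 0.022 + 0.106 = 0.128.
Golden rule sets MPK = n+δ: 0.41·k^(0.41−1) = 0.128, so k_gold = (0.41/0.128)^(1/0.59) ≈ 7.1929.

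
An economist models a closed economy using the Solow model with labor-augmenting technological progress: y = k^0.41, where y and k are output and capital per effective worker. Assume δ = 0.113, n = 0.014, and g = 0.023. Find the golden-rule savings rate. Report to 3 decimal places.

Break-even investment rate: n + g + δ = 0.014 + 0.023 + 0.113 = 0.15.
At the golden rule MPK = n+g+δ, and in any Cobb-Douglas steady state s = (n+g+δ)·k/y = MPK·k/y = capital's share 0.41.

s_gold = 0.410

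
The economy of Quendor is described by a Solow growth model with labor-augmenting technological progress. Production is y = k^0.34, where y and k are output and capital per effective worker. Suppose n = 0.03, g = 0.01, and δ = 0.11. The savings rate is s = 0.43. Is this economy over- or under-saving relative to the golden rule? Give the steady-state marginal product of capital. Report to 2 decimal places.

n + g + δ = 0.03 + 0.01 + 0.11 = 0.15.
Steady-state k*: s·k^0.34 = 0.15·k gives k* = (0.43/0.15)^(1/0.66) ≈ 4.9317.
MPK = 0.34·4.9317^(-0.66) ≈ 0.1186.
MPK < n+g+δ = 0.15, so the economy is dynamically inefficient (over-saving).

over-saving; MPK ≈ 0.12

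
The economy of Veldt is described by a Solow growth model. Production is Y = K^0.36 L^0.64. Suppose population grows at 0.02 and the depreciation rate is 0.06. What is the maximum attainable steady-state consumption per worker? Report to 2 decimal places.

c_gold ≈ 1.49

Break-even investment rate: n + δ = 0.02 + 0.06 = 0.08.
At the golden rule the marginal product of capital equals n+δ: 0.36·k^(0.36−1) = 0.08. Solving, k_gold = (0.36/0.08)^(1/0.64) ≈ 10.4868.
y_gold = 10.4868^0.36 ≈ 2.3304.
c_gold = y_gold − (n+δ)·k_gold = 2.3304 − 0.08·10.4868 ≈ 1.4915.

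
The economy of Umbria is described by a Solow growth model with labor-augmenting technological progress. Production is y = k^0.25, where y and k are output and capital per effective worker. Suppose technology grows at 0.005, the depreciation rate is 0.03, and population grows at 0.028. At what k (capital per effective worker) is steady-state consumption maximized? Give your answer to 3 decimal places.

Break-even investment rate: n + g + δ = 0.028 + 0.005 + 0.03 = 0.063.
Setting f'(k) = n+g+δ gives 0.25·k^(0.25−1) = 0.063, hence k_gold = (0.25/0.063)^(1/0.75) ≈ 6.2825.

k_gold ≈ 6.283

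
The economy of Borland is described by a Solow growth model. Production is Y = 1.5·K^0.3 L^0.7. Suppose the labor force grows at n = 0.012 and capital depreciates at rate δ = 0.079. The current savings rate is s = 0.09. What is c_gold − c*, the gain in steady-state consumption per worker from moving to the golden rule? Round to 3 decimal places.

Δc ≈ 0.467

Capital per worker breaks even when investment replaces (n + δ)·k; here n + δ = 0.091.
Current steady state (s = 0.09): k* = (0.09·1.5/0.091)^(1/0.7) ≈ 1.7567, y* = 1.5·1.7567^0.3 ≈ 1.7762, c* = (1−0.09)·1.7762 ≈ 1.6164.
Maximizing c = f(k) − (n+δ)·k gives f'(k) = n+δ, i.e. 0.3·1.5·k^(0.3−1) = 0.091, so k_gold = (0.3·1.5/0.091)^(1/0.7) ≈ 9.8101.
y_gold = 1.5·9.8101^0.3 ≈ 2.9757, c_gold = y_gold − 0.091·k_gold ≈ 2.0830.
Gain: Δc = 2.0830 − 1.6164 ≈ 0.4666.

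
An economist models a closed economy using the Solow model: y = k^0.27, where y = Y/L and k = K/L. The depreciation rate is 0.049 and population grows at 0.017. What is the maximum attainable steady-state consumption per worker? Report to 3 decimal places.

c_gold ≈ 1.229

Capital per worker breaks even when investment replaces (n + δ)·k; here n + δ = 0.066.
Maximizing c = f(k) − (n+δ)·k gives f'(k) = n+δ, i.e. 0.27·k^(0.27−1) = 0.066, so k_gold = (0.27/0.066)^(1/0.73) ≈ 6.8883.
y_gold = 6.8883^0.27 ≈ 1.6838.
c_gold = y_gold − (n+δ)·k_gold = 1.6838 − 0.066·6.8883 ≈ 1.2292.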